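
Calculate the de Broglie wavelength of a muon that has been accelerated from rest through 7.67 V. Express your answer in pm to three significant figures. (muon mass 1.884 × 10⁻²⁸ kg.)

λ = 30.8 pm

KE = eV = 1.602 × 10⁻¹⁹ × 7.670 = 1.229 × 10⁻¹⁸ J.
p = √(2mKE) = √(2 × 1.884 × 10⁻²⁸ × 1.229 × 10⁻¹⁸) = 2.152 × 10⁻²³ kg·m/s.
λ = h/p = 6.626 × 10⁻³⁴ / 2.152 × 10⁻²³ = 3.08 × 10⁻¹¹ m = 30.8 pm.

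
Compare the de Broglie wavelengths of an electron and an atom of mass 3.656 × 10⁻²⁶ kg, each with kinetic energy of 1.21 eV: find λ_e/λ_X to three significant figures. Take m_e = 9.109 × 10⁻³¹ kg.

λ_e/λ_X = 200

At fixed KE, p = √(2mKE) so λ = h/p ∝ 1/√m.
λ_e/λ_X = √(m_X/m_e) = √(3.656 × 10⁻²⁶/9.109 × 10⁻³¹) = √(4.014 × 10⁴) = 200.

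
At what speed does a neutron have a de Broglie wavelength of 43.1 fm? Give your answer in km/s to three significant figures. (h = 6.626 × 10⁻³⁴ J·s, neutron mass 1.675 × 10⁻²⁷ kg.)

v = 9180 km/s

p = h/λ = 6.626 × 10⁻³⁴ / 4.310 × 10⁻¹⁴ = 1.537 × 10⁻²⁰ kg·m/s.
v = p/m = 1.537 × 10⁻²⁰ / 1.675 × 10⁻²⁷ = 9.18 × 10⁶ m/s = 9180 km/s.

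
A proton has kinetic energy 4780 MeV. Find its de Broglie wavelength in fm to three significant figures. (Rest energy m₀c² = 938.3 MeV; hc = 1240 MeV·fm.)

Total energy E = KE + m₀c² = 4780 + 938.3 = 5718.3 MeV.
(pc)² = E² − (m₀c²)² = (5718.3)² − (938.3)² = 3.182 × 10⁷ MeV², so pc = 5641 MeV.
λ = hc/(pc) = 1240 MeV·fm / 5641 MeV = 0.220 fm.

λ = 0.220 fm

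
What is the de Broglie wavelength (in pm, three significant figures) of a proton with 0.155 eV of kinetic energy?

KE = 0.155 eV = 2.483 × 10⁻²⁰ J.
p = √(2mKE) = √(2 × 1.673 × 10⁻²⁷ × 2.483 × 10⁻²⁰) = 9.115 × 10⁻²⁴ kg·m/s.
λ = h/p = 6.626 × 10⁻³⁴ / 9.115 × 10⁻²⁴ = 7.27 × 10⁻¹¹ m = 72.7 pm.

λ = 72.7 pm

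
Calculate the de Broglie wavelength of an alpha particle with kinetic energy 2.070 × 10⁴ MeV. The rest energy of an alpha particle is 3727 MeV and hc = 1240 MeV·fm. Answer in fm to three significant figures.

Total energy E = KE + m₀c² = 2.070 × 10⁴ + 3727 = 24427 MeV.
(pc)² = E² − (m₀c²)² = (24427)² − (3727)² = 5.828 × 10⁸ MeV², so pc = 2.414 × 10⁴ MeV.
λ = hc/(pc) = 1240 MeV·fm / 2.414 × 10⁴ MeV = 0.0514 fm.

λ = 0.0514 fm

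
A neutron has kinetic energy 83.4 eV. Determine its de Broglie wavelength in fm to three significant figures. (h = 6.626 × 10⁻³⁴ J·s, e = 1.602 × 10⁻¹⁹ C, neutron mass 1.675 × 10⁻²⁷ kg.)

λ = 3130 fm

KE = 83.4 eV = 1.336 × 10⁻¹⁷ J.
p = √(2mKE) = √(2 × 1.675 × 10⁻²⁷ × 1.336 × 10⁻¹⁷) = 2.116 × 10⁻²² kg·m/s.
λ = h/p = 6.626 × 10⁻³⁴ / 2.116 × 10⁻²² = 3.13 × 10⁻¹² m = 3130 fm.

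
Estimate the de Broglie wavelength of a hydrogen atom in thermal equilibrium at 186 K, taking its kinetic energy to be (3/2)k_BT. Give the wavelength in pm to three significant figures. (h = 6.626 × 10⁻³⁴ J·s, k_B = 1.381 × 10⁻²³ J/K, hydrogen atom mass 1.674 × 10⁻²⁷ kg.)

λ = 184 pm

KE = (3/2)k_BT = 1.5 × 1.381 × 10⁻²³ × 186 = 3.853 × 10⁻²¹ J.
p = √(2mKE) = √(2 × 1.674 × 10⁻²⁷ × 3.853 × 10⁻²¹) = 3.592 × 10⁻²⁴ kg·m/s.
λ = h/p = 1.84 × 10⁻¹⁰ m = 184 pm.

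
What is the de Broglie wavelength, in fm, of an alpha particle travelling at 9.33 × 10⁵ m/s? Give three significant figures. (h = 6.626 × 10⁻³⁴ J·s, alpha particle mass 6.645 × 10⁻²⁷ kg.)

λ = 107 fm

p = mv = 6.645 × 10⁻²⁷ × 9.33 × 10⁵ = 6.200 × 10⁻²¹ kg·m/s.
λ = h/p = 6.626 × 10⁻³⁴ / 6.200 × 10⁻²¹ = 1.07 × 10⁻¹³ m = 107 fm.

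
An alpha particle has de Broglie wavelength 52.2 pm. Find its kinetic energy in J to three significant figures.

KE = 1.21 × 10⁻²⁰ J

p = h/λ = 6.626 × 10⁻³⁴ / 5.220 × 10⁻¹¹ = 1.269 × 10⁻²³ kg·m/s.
KE = p²/(2m) = (1.269 × 10⁻²³)² / (2 × 6.645 × 10⁻²⁷) = 1.212 × 10⁻²⁰ J = 1.21 × 10⁻²⁰ J.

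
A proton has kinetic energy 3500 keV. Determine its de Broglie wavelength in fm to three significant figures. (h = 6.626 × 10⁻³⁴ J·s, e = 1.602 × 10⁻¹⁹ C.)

λ = 15.3 fm

KE = 3500 keV = 5.607 × 10⁻¹³ J.
p = √(2mKE) = √(2 × 1.673 × 10⁻²⁷ × 5.607 × 10⁻¹³) = 4.331 × 10⁻²⁰ kg·m/s.
λ = h/p = 6.626 × 10⁻³⁴ / 4.331 × 10⁻²⁰ = 1.53 × 10⁻¹⁴ m = 15.3 fm.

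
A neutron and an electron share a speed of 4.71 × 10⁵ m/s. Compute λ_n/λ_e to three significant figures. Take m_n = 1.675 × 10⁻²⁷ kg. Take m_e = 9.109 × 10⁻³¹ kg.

At fixed v, p = mv so λ = h/(mv) ∝ 1/m.
λ_n/λ_e = m_e/m_n = 9.109 × 10⁻³¹/1.675 × 10⁻²⁷ = 5.44 × 10⁻⁴.

λ_n/λ_e = 5.44 × 10⁻⁴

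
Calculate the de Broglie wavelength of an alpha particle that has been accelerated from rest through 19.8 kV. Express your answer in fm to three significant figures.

λ = 72.2 fm

KE = 2eV = 2 × 1.602 × 10⁻¹⁹ × 1.980 × 10⁴ = 6.344 × 10⁻¹⁵ J.
p = √(2mKE) = √(2 × 6.645 × 10⁻²⁷ × 6.344 × 10⁻¹⁵) = 9.182 × 10⁻²¹ kg·m/s.
λ = h/p = 6.626 × 10⁻³⁴ / 9.182 × 10⁻²¹ = 7.22 × 10⁻¹⁴ m = 72.2 fm.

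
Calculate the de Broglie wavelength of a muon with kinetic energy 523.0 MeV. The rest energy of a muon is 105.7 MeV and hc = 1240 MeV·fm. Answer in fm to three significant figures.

Total energy E = KE + m₀c² = 523.0 + 105.7 = 628.7 MeV.
(pc)² = E² − (m₀c²)² = (628.7)² − (105.7)² = 3.841 × 10⁵ MeV², so pc = 619.8 MeV.
λ = hc/(pc) = 1240 MeV·fm / 619.8 MeV = 2.00 fm.

λ = 2.00 fm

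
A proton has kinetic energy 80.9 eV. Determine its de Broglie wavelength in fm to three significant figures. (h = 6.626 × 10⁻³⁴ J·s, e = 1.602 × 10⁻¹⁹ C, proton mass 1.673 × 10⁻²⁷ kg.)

λ = 3180 fm

KE = 80.9 eV = 1.296 × 10⁻¹⁷ J.
p = √(2mKE) = √(2 × 1.673 × 10⁻²⁷ × 1.296 × 10⁻¹⁷) = 2.082 × 10⁻²² kg·m/s.
λ = h/p = 6.626 × 10⁻³⁴ / 2.082 × 10⁻²² = 3.18 × 10⁻¹² m = 3180 fm.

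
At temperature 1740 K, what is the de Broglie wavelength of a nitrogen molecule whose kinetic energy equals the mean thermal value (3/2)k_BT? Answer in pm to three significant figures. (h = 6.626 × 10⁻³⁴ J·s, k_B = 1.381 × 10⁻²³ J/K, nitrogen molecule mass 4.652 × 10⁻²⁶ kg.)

λ = 11.4 pm

KE = (3/2)k_BT = 1.5 × 1.381 × 10⁻²³ × 1740 = 3.604 × 10⁻²⁰ J.
p = √(2mKE) = √(2 × 4.652 × 10⁻²⁶ × 3.604 × 10⁻²⁰) = 5.791 × 10⁻²³ kg·m/s.
λ = h/p = 1.14 × 10⁻¹¹ m = 11.4 pm.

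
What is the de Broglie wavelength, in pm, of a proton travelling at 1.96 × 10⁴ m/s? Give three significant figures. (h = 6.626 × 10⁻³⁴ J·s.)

λ = 20.2 pm

p = mv = 1.673 × 10⁻²⁷ × 1.96 × 10⁴ = 3.279 × 10⁻²³ kg·m/s.
λ = h/p = 6.626 × 10⁻³⁴ / 3.279 × 10⁻²³ = 2.02 × 10⁻¹¹ m = 20.2 pm.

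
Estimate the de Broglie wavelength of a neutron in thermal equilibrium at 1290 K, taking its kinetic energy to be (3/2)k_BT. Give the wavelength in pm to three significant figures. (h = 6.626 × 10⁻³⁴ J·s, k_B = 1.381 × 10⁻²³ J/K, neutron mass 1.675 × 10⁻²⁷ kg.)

λ = 70.0 pm

KE = (3/2)k_BT = 1.5 × 1.381 × 10⁻²³ × 1290 = 2.672 × 10⁻²⁰ J.
p = √(2mKE) = √(2 × 1.675 × 10⁻²⁷ × 2.672 × 10⁻²⁰) = 9.461 × 10⁻²⁴ kg·m/s.
λ = h/p = 7.00 × 10⁻¹¹ m = 70.0 pm.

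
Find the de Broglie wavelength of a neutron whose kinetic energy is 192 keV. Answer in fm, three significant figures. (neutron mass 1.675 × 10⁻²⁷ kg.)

KE = 192 keV = 3.076 × 10⁻¹⁴ J.
p = √(2mKE) = √(2 × 1.675 × 10⁻²⁷ × 3.076 × 10⁻¹⁴) = 1.015 × 10⁻²⁰ kg·m/s.
λ = h/p = 6.626 × 10⁻³⁴ / 1.015 × 10⁻²⁰ = 6.53 × 10⁻¹⁴ m = 65.3 fm.

λ = 65.3 fm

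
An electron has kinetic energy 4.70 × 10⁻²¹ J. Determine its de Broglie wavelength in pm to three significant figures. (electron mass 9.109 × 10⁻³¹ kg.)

λ = 7160 pm

p = √(2mKE) = √(2 × 9.109 × 10⁻³¹ × 4.700 × 10⁻²¹) = 9.253 × 10⁻²⁶ kg·m/s.
λ = h/p = 6.626 × 10⁻³⁴ / 9.253 × 10⁻²⁶ = 7.16 × 10⁻⁹ m = 7160 pm.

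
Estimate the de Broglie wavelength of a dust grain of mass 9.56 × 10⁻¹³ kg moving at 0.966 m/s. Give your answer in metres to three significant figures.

λ = 7.17 × 10⁻²² m

p = mv = 9.56 × 10⁻¹³ × 0.966 = 9.235 × 10⁻¹³ kg·m/s.
λ = h/p = 6.626 × 10⁻³⁴ / 9.235 × 10⁻¹³ = 7.17 × 10⁻²² m.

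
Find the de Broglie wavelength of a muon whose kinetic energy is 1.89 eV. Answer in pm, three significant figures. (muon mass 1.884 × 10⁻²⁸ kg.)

λ = 62.0 pm

KE = 1.89 eV = 3.028 × 10⁻¹⁹ J.
p = √(2mKE) = √(2 × 1.884 × 10⁻²⁸ × 3.028 × 10⁻¹⁹) = 1.068 × 10⁻²³ kg·m/s.
λ = h/p = 6.626 × 10⁻³⁴ / 1.068 × 10⁻²³ = 6.20 × 10⁻¹¹ m = 62.0 pm.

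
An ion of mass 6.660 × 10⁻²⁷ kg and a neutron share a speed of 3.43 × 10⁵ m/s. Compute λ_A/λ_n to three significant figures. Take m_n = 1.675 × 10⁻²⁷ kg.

λ_A/λ_n = 0.252

At fixed v, p = mv so λ = h/(mv) ∝ 1/m.
λ_A/λ_n = m_n/m_A = 1.675 × 10⁻²⁷/6.660 × 10⁻²⁷ = 0.252.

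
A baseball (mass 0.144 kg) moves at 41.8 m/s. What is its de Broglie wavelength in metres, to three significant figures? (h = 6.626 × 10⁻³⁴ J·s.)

p = mv = 0.144 × 41.8 = 6.019 kg·m/s.
λ = h/p = 6.626 × 10⁻³⁴ / 6.019 = 1.10 × 10⁻³⁴ m.

λ = 1.10 × 10⁻³⁴ m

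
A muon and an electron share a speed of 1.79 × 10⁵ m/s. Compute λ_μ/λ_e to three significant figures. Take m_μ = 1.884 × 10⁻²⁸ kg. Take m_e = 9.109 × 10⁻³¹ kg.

At fixed v, p = mv so λ = h/(mv) ∝ 1/m.
λ_μ/λ_e = m_e/m_μ = 9.109 × 10⁻³¹/1.884 × 10⁻²⁸ = 4.83 × 10⁻³.

λ_μ/λ_e = 4.83 × 10⁻³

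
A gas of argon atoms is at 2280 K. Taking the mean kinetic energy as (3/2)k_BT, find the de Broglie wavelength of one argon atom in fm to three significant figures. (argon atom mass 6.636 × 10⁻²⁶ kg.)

KE = (3/2)k_BT = 1.5 × 1.381 × 10⁻²³ × 2280 = 4.723 × 10⁻²⁰ J.
p = √(2mKE) = √(2 × 6.636 × 10⁻²⁶ × 4.723 × 10⁻²⁰) = 7.917 × 10⁻²³ kg·m/s.
λ = h/p = 8.37 × 10⁻¹² m = 8370 fm.

λ = 8370 fm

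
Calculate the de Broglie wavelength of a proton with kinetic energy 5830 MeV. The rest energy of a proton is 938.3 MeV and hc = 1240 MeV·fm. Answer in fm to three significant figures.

Total energy E = KE + m₀c² = 5830 + 938.3 = 6768.3 MeV.
(pc)² = E² − (m₀c²)² = (6768.3)² − (938.3)² = 4.493 × 10⁷ MeV², so pc = 6703 MeV.
λ = hc/(pc) = 1240 MeV·fm / 6703 MeV = 0.185 fm.

λ = 0.185 fm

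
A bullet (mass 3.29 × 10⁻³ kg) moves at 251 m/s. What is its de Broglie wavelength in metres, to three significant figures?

p = mv = 3.29 × 10⁻³ × 251 = 8.258 × 10⁻¹ kg·m/s.
λ = h/p = 6.626 × 10⁻³⁴ / 8.258 × 10⁻¹ = 8.02 × 10⁻³⁴ m.

λ = 8.02 × 10⁻³⁴ m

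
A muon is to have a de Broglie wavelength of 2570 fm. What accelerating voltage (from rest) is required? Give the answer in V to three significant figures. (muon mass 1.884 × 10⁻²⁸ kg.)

V = 1100 V

p = h/λ = 6.626 × 10⁻³⁴ / 2.570 × 10⁻¹² = 2.578 × 10⁻²² kg·m/s.
KE = p²/(2m) = 1.764 × 10⁻¹⁶ J.
V = KE/e = 1.764 × 10⁻¹⁶ / (1.602 × 10⁻¹⁹) = 1100 V.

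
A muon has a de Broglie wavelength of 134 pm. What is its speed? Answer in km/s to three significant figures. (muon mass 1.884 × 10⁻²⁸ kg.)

p = h/λ = 6.626 × 10⁻³⁴ / 1.340 × 10⁻¹⁰ = 4.945 × 10⁻²⁴ kg·m/s.
v = p/m = 4.945 × 10⁻²⁴ / 1.884 × 10⁻²⁸ = 2.62 × 10⁴ m/s = 26.2 km/s.

v = 26.2 km/s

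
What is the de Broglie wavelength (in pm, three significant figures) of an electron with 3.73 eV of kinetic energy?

λ = 635 pm

KE = 3.73 eV = 5.975 × 10⁻¹⁹ J.
p = √(2mKE) = √(2 × 9.109 × 10⁻³¹ × 5.975 × 10⁻¹⁹) = 1.043 × 10⁻²⁴ kg·m/s.
λ = h/p = 6.626 × 10⁻³⁴ / 1.043 × 10⁻²⁴ = 6.35 × 10⁻¹⁰ m = 635 pm.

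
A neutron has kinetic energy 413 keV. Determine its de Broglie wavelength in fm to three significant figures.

KE = 413 keV = 6.616 × 10⁻¹⁴ J.
p = √(2mKE) = √(2 × 1.675 × 10⁻²⁷ × 6.616 × 10⁻¹⁴) = 1.489 × 10⁻²⁰ kg·m/s.
λ = h/p = 6.626 × 10⁻³⁴ / 1.489 × 10⁻²⁰ = 4.45 × 10⁻¹⁴ m = 44.5 fm.

λ = 44.5 fm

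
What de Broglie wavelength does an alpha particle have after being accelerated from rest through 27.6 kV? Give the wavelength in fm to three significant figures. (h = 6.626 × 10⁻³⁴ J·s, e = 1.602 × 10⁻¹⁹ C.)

λ = 61.1 fm

KE = 2eV = 2 × 1.602 × 10⁻¹⁹ × 2.760 × 10⁴ = 8.843 × 10⁻¹⁵ J.
p = √(2mKE) = √(2 × 6.645 × 10⁻²⁷ × 8.843 × 10⁻¹⁵) = 1.084 × 10⁻²⁰ kg·m/s.
λ = h/p = 6.626 × 10⁻³⁴ / 1.084 × 10⁻²⁰ = 6.11 × 10⁻¹⁴ m = 61.1 fm.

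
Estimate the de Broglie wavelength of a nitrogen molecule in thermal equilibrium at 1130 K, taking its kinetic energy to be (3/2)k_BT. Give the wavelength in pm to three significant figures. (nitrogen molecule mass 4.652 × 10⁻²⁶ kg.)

λ = 14.2 pm

KE = (3/2)k_BT = 1.5 × 1.381 × 10⁻²³ × 1130 = 2.341 × 10⁻²⁰ J.
p = √(2mKE) = √(2 × 4.652 × 10⁻²⁶ × 2.341 × 10⁻²⁰) = 4.667 × 10⁻²³ kg·m/s.
λ = h/p = 1.42 × 10⁻¹¹ m = 14.2 pm.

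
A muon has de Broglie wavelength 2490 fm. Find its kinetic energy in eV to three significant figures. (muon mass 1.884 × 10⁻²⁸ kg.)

p = h/λ = 6.626 × 10⁻³⁴ / 2.490 × 10⁻¹² = 2.661 × 10⁻²² kg·m/s.
KE = p²/(2m) = (2.661 × 10⁻²²)² / (2 × 1.884 × 10⁻²⁸) = 1.879 × 10⁻¹⁶ J = 1170 eV.

KE = 1170 eV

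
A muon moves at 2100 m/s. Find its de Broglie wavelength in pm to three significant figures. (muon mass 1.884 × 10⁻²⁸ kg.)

p = mv = 1.884 × 10⁻²⁸ × 2100 = 3.956 × 10⁻²⁵ kg·m/s.
λ = h/p = 6.626 × 10⁻³⁴ / 3.956 × 10⁻²⁵ = 1.67 × 10⁻⁹ m = 1670 pm.

λ = 1670 pm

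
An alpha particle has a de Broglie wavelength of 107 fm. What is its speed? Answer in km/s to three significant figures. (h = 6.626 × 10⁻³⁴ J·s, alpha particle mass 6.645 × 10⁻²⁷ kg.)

v = 932 km/s

p = h/λ = 6.626 × 10⁻³⁴ / 1.070 × 10⁻¹³ = 6.193 × 10⁻²¹ kg·m/s.
v = p/m = 6.193 × 10⁻²¹ / 6.645 × 10⁻²⁷ = 9.32 × 10⁵ m/s = 932 km/s.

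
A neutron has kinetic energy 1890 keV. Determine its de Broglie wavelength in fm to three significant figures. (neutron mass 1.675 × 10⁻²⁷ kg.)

KE = 1890 keV = 3.028 × 10⁻¹³ J.
p = √(2mKE) = √(2 × 1.675 × 10⁻²⁷ × 3.028 × 10⁻¹³) = 3.185 × 10⁻²⁰ kg·m/s.
λ = h/p = 6.626 × 10⁻³⁴ / 3.185 × 10⁻²⁰ = 2.08 × 10⁻¹⁴ m = 20.8 fm.

λ = 20.8 fm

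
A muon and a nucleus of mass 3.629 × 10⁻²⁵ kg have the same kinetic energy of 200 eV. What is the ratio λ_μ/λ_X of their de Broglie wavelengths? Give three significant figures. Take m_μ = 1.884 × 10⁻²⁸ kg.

At fixed KE, p = √(2mKE) so λ = h/p ∝ 1/√m.
λ_μ/λ_X = √(m_X/m_μ) = √(3.629 × 10⁻²⁵/1.884 × 10⁻²⁸) = √(1926) = 43.9.

λ_μ/λ_X = 43.9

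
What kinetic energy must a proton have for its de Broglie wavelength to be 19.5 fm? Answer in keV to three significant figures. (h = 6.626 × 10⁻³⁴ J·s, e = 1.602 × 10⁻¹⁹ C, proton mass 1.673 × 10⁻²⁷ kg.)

p = h/λ = 6.626 × 10⁻³⁴ / 1.950 × 10⁻¹⁴ = 3.398 × 10⁻²⁰ kg·m/s.
KE = p²/(2m) = (3.398 × 10⁻²⁰)² / (2 × 1.673 × 10⁻²⁷) = 3.451 × 10⁻¹³ J = 2150 keV.

KE = 2150 keV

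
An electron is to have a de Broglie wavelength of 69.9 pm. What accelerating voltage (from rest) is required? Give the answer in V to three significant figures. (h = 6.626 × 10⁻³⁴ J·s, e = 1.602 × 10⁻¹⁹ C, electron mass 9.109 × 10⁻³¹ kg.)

p = h/λ = 6.626 × 10⁻³⁴ / 6.990 × 10⁻¹¹ = 9.479 × 10⁻²⁴ kg·m/s.
KE = p²/(2m) = 4.932 × 10⁻¹⁷ J.
V = KE/e = 4.932 × 10⁻¹⁷ / (1.602 × 10⁻¹⁹) = 308 V.

V = 308 V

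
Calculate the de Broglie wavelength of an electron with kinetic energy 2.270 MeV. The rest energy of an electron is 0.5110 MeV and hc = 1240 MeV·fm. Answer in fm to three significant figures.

Total energy E = KE + m₀c² = 2.270 + 0.5110 = 2.7810 MeV.
(pc)² = E² − (m₀c²)² = (2.7810)² − (0.5110)² = 7.473 MeV², so pc = 2.734 MeV.
λ = hc/(pc) = 1240 MeV·fm / 2.734 MeV = 454 fm.

λ = 454 fm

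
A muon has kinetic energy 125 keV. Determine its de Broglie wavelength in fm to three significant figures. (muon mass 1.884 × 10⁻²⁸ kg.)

KE = 125 keV = 2.003 × 10⁻¹⁴ J.
p = √(2mKE) = √(2 × 1.884 × 10⁻²⁸ × 2.003 × 10⁻¹⁴) = 2.747 × 10⁻²¹ kg·m/s.
λ = h/p = 6.626 × 10⁻³⁴ / 2.747 × 10⁻²¹ = 2.41 × 10⁻¹³ m = 241 fm.

λ = 241 fm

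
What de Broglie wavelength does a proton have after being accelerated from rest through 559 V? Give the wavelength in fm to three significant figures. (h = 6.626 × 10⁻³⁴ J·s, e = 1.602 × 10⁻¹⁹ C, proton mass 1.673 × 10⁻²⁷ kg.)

λ = 1210 fm

KE = eV = 1.602 × 10⁻¹⁹ × 559.0 = 8.955 × 10⁻¹⁷ J.
p = √(2mKE) = √(2 × 1.673 × 10⁻²⁷ × 8.955 × 10⁻¹⁷) = 5.474 × 10⁻²² kg·m/s.
λ = h/p = 6.626 × 10⁻³⁴ / 5.474 × 10⁻²² = 1.21 × 10⁻¹² m = 1210 fm.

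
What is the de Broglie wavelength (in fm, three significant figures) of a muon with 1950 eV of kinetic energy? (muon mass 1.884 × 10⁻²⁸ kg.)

KE = 1950 eV = 3.124 × 10⁻¹⁶ J.
p = √(2mKE) = √(2 × 1.884 × 10⁻²⁸ × 3.124 × 10⁻¹⁶) = 3.431 × 10⁻²² kg·m/s.
λ = h/p = 6.626 × 10⁻³⁴ / 3.431 × 10⁻²² = 1.93 × 10⁻¹² m = 1930 fm.

λ = 1930 fm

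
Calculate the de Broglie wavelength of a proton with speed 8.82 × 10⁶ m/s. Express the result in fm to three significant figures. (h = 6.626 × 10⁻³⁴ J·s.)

λ = 44.9 fm

p = mv = 1.673 × 10⁻²⁷ × 8.82 × 10⁶ = 1.476 × 10⁻²⁰ kg·m/s.
λ = h/p = 6.626 × 10⁻³⁴ / 1.476 × 10⁻²⁰ = 4.49 × 10⁻¹⁴ m = 44.9 fm.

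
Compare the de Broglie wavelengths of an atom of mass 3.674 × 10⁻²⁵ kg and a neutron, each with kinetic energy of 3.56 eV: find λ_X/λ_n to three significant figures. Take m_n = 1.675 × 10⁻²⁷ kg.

At fixed KE, p = √(2mKE) so λ = h/p ∝ 1/√m.
λ_X/λ_n = √(m_n/m_X) = √(1.675 × 10⁻²⁷/3.674 × 10⁻²⁵) = √(4.559 × 10⁻³) = 0.0675.

λ_X/λ_n = 0.0675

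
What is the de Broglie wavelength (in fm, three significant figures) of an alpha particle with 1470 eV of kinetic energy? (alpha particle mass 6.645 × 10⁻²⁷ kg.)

KE = 1470 eV = 2.355 × 10⁻¹⁶ J.
p = √(2mKE) = √(2 × 6.645 × 10⁻²⁷ × 2.355 × 10⁻¹⁶) = 1.769 × 10⁻²¹ kg·m/s.
λ = h/p = 6.626 × 10⁻³⁴ / 1.769 × 10⁻²¹ = 3.75 × 10⁻¹³ m = 375 fm.

λ = 375 fm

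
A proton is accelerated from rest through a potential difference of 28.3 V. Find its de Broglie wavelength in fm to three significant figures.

λ = 5380 fm

KE = eV = 1.602 × 10⁻¹⁹ × 28.30 = 4.534 × 10⁻¹⁸ J.
p = √(2mKE) = √(2 × 1.673 × 10⁻²⁷ × 4.534 × 10⁻¹⁸) = 1.232 × 10⁻²² kg·m/s.
λ = h/p = 6.626 × 10⁻³⁴ / 1.232 × 10⁻²² = 5.38 × 10⁻¹² m = 5380 fm.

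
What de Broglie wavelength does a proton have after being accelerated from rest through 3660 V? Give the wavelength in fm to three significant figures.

KE = eV = 1.602 × 10⁻¹⁹ × 3660 = 5.863 × 10⁻¹⁶ J.
p = √(2mKE) = √(2 × 1.673 × 10⁻²⁷ × 5.863 × 10⁻¹⁶) = 1.401 × 10⁻²¹ kg·m/s.
λ = h/p = 6.626 × 10⁻³⁴ / 1.401 × 10⁻²¹ = 4.73 × 10⁻¹³ m = 473 fm.

λ = 473 fm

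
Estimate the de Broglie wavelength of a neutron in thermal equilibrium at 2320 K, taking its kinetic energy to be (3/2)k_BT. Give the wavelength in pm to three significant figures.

λ = 52.2 pm

KE = (3/2)k_BT = 1.5 × 1.381 × 10⁻²³ × 2320 = 4.806 × 10⁻²⁰ J.
p = √(2mKE) = √(2 × 1.675 × 10⁻²⁷ × 4.806 × 10⁻²⁰) = 1.269 × 10⁻²³ kg·m/s.
λ = h/p = 5.22 × 10⁻¹¹ m = 52.2 pm.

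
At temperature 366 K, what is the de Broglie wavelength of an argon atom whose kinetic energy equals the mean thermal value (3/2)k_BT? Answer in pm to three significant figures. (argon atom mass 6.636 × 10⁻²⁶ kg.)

λ = 20.9 pm

KE = (3/2)k_BT = 1.5 × 1.381 × 10⁻²³ × 366 = 7.582 × 10⁻²¹ J.
p = √(2mKE) = √(2 × 6.636 × 10⁻²⁶ × 7.582 × 10⁻²¹) = 3.172 × 10⁻²³ kg·m/s.
λ = h/p = 2.09 × 10⁻¹¹ m = 20.9 pm.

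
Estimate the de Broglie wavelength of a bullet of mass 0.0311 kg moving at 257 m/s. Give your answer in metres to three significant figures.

p = mv = 0.0311 × 257 = 7.993 kg·m/s.
λ = h/p = 6.626 × 10⁻³⁴ / 7.993 = 8.29 × 10⁻³⁵ m.

λ = 8.29 × 10⁻³⁵ m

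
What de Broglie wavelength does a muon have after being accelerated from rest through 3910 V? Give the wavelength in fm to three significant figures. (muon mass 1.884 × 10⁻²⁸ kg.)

λ = 1360 fm

KE = eV = 1.602 × 10⁻¹⁹ × 3910 = 6.264 × 10⁻¹⁶ J.
p = √(2mKE) = √(2 × 1.884 × 10⁻²⁸ × 6.264 × 10⁻¹⁶) = 4.858 × 10⁻²² kg·m/s.
λ = h/p = 6.626 × 10⁻³⁴ / 4.858 × 10⁻²² = 1.36 × 10⁻¹² m = 1360 fm.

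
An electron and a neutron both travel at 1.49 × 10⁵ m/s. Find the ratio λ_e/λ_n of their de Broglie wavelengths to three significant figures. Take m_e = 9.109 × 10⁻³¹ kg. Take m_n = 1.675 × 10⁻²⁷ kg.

λ_e/λ_n = 1840

At fixed v, p = mv so λ = h/(mv) ∝ 1/m.
λ_e/λ_n = m_n/m_e = 1.675 × 10⁻²⁷/9.109 × 10⁻³¹ = 1840.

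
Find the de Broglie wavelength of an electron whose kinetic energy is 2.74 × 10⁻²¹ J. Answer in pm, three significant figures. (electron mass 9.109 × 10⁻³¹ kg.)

p = √(2mKE) = √(2 × 9.109 × 10⁻³¹ × 2.740 × 10⁻²¹) = 7.065 × 10⁻²⁶ kg·m/s.
λ = h/p = 6.626 × 10⁻³⁴ / 7.065 × 10⁻²⁶ = 9.38 × 10⁻⁹ m = 9380 pm.

λ = 9380 pm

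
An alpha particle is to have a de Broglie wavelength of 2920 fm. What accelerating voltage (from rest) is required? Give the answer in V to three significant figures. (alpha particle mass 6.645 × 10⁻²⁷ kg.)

p = h/λ = 6.626 × 10⁻³⁴ / 2.920 × 10⁻¹² = 2.269 × 10⁻²² kg·m/s.
KE = p²/(2m) = 3.874 × 10⁻¹⁸ J.
V = KE/2e = 3.874 × 10⁻¹⁸ / (2 × 1.602 × 10⁻¹⁹) = 12.1 V.

V = 12.1 V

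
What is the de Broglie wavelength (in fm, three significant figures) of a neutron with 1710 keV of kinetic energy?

KE = 1710 keV = 2.739 × 10⁻¹³ J.
p = √(2mKE) = √(2 × 1.675 × 10⁻²⁷ × 2.739 × 10⁻¹³) = 3.029 × 10⁻²⁰ kg·m/s.
λ = h/p = 6.626 × 10⁻³⁴ / 3.029 × 10⁻²⁰ = 2.19 × 10⁻¹⁴ m = 21.9 fm.

λ = 21.9 fm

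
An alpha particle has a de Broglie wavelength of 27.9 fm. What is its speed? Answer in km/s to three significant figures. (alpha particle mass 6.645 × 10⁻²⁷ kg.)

p = h/λ = 6.626 × 10⁻³⁴ / 2.790 × 10⁻¹⁴ = 2.375 × 10⁻²⁰ kg·m/s.
v = p/m = 2.375 × 10⁻²⁰ / 6.645 × 10⁻²⁷ = 3.57 × 10⁶ m/s = 3570 km/s.

v = 3570 km/s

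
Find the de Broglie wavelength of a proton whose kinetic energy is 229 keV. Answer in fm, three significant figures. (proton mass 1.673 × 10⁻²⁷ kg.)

λ = 59.8 fm

KE = 229 keV = 3.669 × 10⁻¹⁴ J.
p = √(2mKE) = √(2 × 1.673 × 10⁻²⁷ × 3.669 × 10⁻¹⁴) = 1.108 × 10⁻²⁰ kg·m/s.
λ = h/p = 6.626 × 10⁻³⁴ / 1.108 × 10⁻²⁰ = 5.98 × 10⁻¹⁴ m = 59.8 fm.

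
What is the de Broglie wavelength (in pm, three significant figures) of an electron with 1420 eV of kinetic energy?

λ = 32.5 pm

KE = 1420 eV = 2.275 × 10⁻¹⁶ J.
p = √(2mKE) = √(2 × 9.109 × 10⁻³¹ × 2.275 × 10⁻¹⁶) = 2.036 × 10⁻²³ kg·m/s.
λ = h/p = 6.626 × 10⁻³⁴ / 2.036 × 10⁻²³ = 3.25 × 10⁻¹¹ m = 32.5 pm.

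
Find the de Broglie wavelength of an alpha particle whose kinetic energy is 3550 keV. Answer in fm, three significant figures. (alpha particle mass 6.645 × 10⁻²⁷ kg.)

KE = 3550 keV = 5.687 × 10⁻¹³ J.
p = √(2mKE) = √(2 × 6.645 × 10⁻²⁷ × 5.687 × 10⁻¹³) = 8.694 × 10⁻²⁰ kg·m/s.
λ = h/p = 6.626 × 10⁻³⁴ / 8.694 × 10⁻²⁰ = 7.62 × 10⁻¹⁵ m = 7.62 fm.

λ = 7.62 fm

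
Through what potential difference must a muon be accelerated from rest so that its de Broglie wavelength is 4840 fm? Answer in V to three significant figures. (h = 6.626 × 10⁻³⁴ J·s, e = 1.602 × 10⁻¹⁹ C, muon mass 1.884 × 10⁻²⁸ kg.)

p = h/λ = 6.626 × 10⁻³⁴ / 4.840 × 10⁻¹² = 1.369 × 10⁻²² kg·m/s.
KE = p²/(2m) = 4.974 × 10⁻¹⁷ J.
V = KE/e = 4.974 × 10⁻¹⁷ / (1.602 × 10⁻¹⁹) = 310 V.

V = 310 V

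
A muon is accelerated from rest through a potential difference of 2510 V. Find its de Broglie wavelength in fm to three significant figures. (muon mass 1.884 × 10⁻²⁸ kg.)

λ = 1700 fm

KE = eV = 1.602 × 10⁻¹⁹ × 2510 = 4.021 × 10⁻¹⁶ J.
p = √(2mKE) = √(2 × 1.884 × 10⁻²⁸ × 4.021 × 10⁻¹⁶) = 3.892 × 10⁻²² kg·m/s.
λ = h/p = 6.626 × 10⁻³⁴ / 3.892 × 10⁻²² = 1.70 × 10⁻¹² m = 1700 fm.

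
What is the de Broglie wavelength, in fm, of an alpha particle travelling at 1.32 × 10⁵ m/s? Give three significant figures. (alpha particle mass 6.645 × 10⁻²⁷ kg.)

p = mv = 6.645 × 10⁻²⁷ × 1.32 × 10⁵ = 8.771 × 10⁻²² kg·m/s.
λ = h/p = 6.626 × 10⁻³⁴ / 8.771 × 10⁻²² = 7.55 × 10⁻¹³ m = 755 fm.

λ = 755 fm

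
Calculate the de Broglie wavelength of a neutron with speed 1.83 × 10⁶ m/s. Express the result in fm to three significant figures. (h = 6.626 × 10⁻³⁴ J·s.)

λ = 216 fm

p = mv = 1.675 × 10⁻²⁷ × 1.83 × 10⁶ = 3.065 × 10⁻²¹ kg·m/s.
λ = h/p = 6.626 × 10⁻³⁴ / 3.065 × 10⁻²¹ = 2.16 × 10⁻¹³ m = 216 fm.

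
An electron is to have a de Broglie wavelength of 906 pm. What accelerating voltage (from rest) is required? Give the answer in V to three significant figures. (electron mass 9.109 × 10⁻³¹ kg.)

V = 1.83 V

p = h/λ = 6.626 × 10⁻³⁴ / 9.060 × 10⁻¹⁰ = 7.313 × 10⁻²⁵ kg·m/s.
KE = p²/(2m) = 2.936 × 10⁻¹⁹ J.
V = KE/e = 2.936 × 10⁻¹⁹ / (1.602 × 10⁻¹⁹) = 1.83 V.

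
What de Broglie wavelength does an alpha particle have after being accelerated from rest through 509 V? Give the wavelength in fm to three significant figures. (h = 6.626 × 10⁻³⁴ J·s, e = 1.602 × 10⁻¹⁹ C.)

λ = 450 fm

KE = 2eV = 2 × 1.602 × 10⁻¹⁹ × 509.0 = 1.631 × 10⁻¹⁶ J.
p = √(2mKE) = √(2 × 6.645 × 10⁻²⁷ × 1.631 × 10⁻¹⁶) = 1.472 × 10⁻²¹ kg·m/s.
λ = h/p = 6.626 × 10⁻³⁴ / 1.472 × 10⁻²¹ = 4.50 × 10⁻¹³ m = 450 fm.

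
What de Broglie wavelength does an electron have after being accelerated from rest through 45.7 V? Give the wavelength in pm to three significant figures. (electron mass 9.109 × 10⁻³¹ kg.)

KE = eV = 1.602 × 10⁻¹⁹ × 45.70 = 7.321 × 10⁻¹⁸ J.
p = √(2mKE) = √(2 × 9.109 × 10⁻³¹ × 7.321 × 10⁻¹⁸) = 3.652 × 10⁻²⁴ kg·m/s.
λ = h/p = 6.626 × 10⁻³⁴ / 3.652 × 10⁻²⁴ = 1.81 × 10⁻¹⁰ m = 181 pm.

λ = 181 pm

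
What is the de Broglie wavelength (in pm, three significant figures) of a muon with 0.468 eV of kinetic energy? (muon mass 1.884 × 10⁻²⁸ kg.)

KE = 0.468 eV = 7.497 × 10⁻²⁰ J.
p = √(2mKE) = √(2 × 1.884 × 10⁻²⁸ × 7.497 × 10⁻²⁰) = 5.315 × 10⁻²⁴ kg·m/s.
λ = h/p = 6.626 × 10⁻³⁴ / 5.315 × 10⁻²⁴ = 1.25 × 10⁻¹⁰ m = 125 pm.

λ = 125 pm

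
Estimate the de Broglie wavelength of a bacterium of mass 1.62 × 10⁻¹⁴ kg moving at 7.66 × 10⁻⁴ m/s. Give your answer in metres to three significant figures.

p = mv = 1.62 × 10⁻¹⁴ × 7.66 × 10⁻⁴ = 1.241 × 10⁻¹⁷ kg·m/s.
λ = h/p = 6.626 × 10⁻³⁴ / 1.241 × 10⁻¹⁷ = 5.34 × 10⁻¹⁷ m.

λ = 5.34 × 10⁻¹⁷ m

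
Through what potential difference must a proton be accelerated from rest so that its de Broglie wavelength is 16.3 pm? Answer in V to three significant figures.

p = h/λ = 6.626 × 10⁻³⁴ / 1.630 × 10⁻¹¹ = 4.065 × 10⁻²³ kg·m/s.
KE = p²/(2m) = 4.939 × 10⁻¹⁹ J.
V = KE/e = 4.939 × 10⁻¹⁹ / (1.602 × 10⁻¹⁹) = 3.08 V.

V = 3.08 V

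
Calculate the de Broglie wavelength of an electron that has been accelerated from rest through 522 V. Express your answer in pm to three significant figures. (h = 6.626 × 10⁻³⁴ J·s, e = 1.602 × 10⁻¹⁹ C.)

λ = 53.7 pm

KE = eV = 1.602 × 10⁻¹⁹ × 522.0 = 8.362 × 10⁻¹⁷ J.
p = √(2mKE) = √(2 × 9.109 × 10⁻³¹ × 8.362 × 10⁻¹⁷) = 1.234 × 10⁻²³ kg·m/s.
λ = h/p = 6.626 × 10⁻³⁴ / 1.234 × 10⁻²³ = 5.37 × 10⁻¹¹ m = 53.7 pm.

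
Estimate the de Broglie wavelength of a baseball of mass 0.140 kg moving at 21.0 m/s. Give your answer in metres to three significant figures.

λ = 2.25 × 10⁻³⁴ m

p = mv = 0.140 × 21.0 = 2.940 kg·m/s.
λ = h/p = 6.626 × 10⁻³⁴ / 2.940 = 2.25 × 10⁻³⁴ m.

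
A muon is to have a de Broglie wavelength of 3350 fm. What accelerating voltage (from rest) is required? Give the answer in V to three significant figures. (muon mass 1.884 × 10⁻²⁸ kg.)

p = h/λ = 6.626 × 10⁻³⁴ / 3.350 × 10⁻¹² = 1.978 × 10⁻²² kg·m/s.
KE = p²/(2m) = 1.038 × 10⁻¹⁶ J.
V = KE/e = 1.038 × 10⁻¹⁶ / (1.602 × 10⁻¹⁹) = 648 V.

V = 648 V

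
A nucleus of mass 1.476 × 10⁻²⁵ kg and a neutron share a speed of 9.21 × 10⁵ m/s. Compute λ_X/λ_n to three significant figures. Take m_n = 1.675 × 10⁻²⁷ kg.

λ_X/λ_n = 0.0113

At fixed v, p = mv so λ = h/(mv) ∝ 1/m.
λ_X/λ_n = m_n/m_X = 1.675 × 10⁻²⁷/1.476 × 10⁻²⁵ = 0.0113.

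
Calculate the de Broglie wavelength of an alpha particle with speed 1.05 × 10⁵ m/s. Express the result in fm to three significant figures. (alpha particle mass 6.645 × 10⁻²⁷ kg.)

p = mv = 6.645 × 10⁻²⁷ × 1.05 × 10⁵ = 6.977 × 10⁻²² kg·m/s.
λ = h/p = 6.626 × 10⁻³⁴ / 6.977 × 10⁻²² = 9.50 × 10⁻¹³ m = 950 fm.

λ = 950 fm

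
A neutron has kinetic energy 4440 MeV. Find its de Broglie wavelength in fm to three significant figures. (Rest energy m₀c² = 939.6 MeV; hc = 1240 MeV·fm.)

Total energy E = KE + m₀c² = 4440 + 939.6 = 5379.6 MeV.
(pc)² = E² − (m₀c²)² = (5379.6)² − (939.6)² = 2.806 × 10⁷ MeV², so pc = 5297 MeV.
λ = hc/(pc) = 1240 MeV·fm / 5297 MeV = 0.234 fm.

λ = 0.234 fm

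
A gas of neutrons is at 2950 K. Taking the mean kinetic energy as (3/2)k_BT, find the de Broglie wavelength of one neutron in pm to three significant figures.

KE = (3/2)k_BT = 1.5 × 1.381 × 10⁻²³ × 2950 = 6.111 × 10⁻²⁰ J.
p = √(2mKE) = √(2 × 1.675 × 10⁻²⁷ × 6.111 × 10⁻²⁰) = 1.431 × 10⁻²³ kg·m/s.
λ = h/p = 4.63 × 10⁻¹¹ m = 46.3 pm.

λ = 46.3 pm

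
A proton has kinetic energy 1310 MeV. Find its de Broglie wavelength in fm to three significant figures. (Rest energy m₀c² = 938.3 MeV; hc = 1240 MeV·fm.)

λ = 0.607 fm

Total energy E = KE + m₀c² = 1310 + 938.3 = 2248.3 MeV.
(pc)² = E² − (m₀c²)² = (2248.3)² − (938.3)² = 4.174 × 10⁶ MeV², so pc = 2043 MeV.
λ = hc/(pc) = 1240 MeV·fm / 2043 MeV = 0.607 fm.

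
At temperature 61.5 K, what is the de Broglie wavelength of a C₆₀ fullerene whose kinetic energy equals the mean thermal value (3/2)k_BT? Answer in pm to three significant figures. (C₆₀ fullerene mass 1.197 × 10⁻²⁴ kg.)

λ = 12.0 pm

KE = (3/2)k_BT = 1.5 × 1.381 × 10⁻²³ × 61.5 = 1.274 × 10⁻²¹ J.
p = √(2mKE) = √(2 × 1.197 × 10⁻²⁴ × 1.274 × 10⁻²¹) = 5.523 × 10⁻²³ kg·m/s.
λ = h/p = 1.20 × 10⁻¹¹ m = 12.0 pm.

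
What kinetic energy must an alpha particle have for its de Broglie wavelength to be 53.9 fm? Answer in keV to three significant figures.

KE = 71.0 keV

p = h/λ = 6.626 × 10⁻³⁴ / 5.390 × 10⁻¹⁴ = 1.229 × 10⁻²⁰ kg·m/s.
KE = p²/(2m) = (1.229 × 10⁻²⁰)² / (2 × 6.645 × 10⁻²⁷) = 1.137 × 10⁻¹⁴ J = 71.0 keV.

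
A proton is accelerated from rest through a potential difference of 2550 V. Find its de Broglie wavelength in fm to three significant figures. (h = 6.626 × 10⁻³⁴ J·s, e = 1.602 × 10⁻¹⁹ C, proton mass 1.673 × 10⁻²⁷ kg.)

KE = eV = 1.602 × 10⁻¹⁹ × 2550 = 4.085 × 10⁻¹⁶ J.
p = √(2mKE) = √(2 × 1.673 × 10⁻²⁷ × 4.085 × 10⁻¹⁶) = 1.169 × 10⁻²¹ kg·m/s.
λ = h/p = 6.626 × 10⁻³⁴ / 1.169 × 10⁻²¹ = 5.67 × 10⁻¹³ m = 567 fm.

λ = 567 fm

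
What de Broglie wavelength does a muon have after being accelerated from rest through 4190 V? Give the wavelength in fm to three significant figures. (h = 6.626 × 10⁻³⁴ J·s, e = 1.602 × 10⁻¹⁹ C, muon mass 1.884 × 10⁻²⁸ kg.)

λ = 1320 fm

KE = eV = 1.602 × 10⁻¹⁹ × 4190 = 6.712 × 10⁻¹⁶ J.
p = √(2mKE) = √(2 × 1.884 × 10⁻²⁸ × 6.712 × 10⁻¹⁶) = 5.029 × 10⁻²² kg·m/s.
λ = h/p = 6.626 × 10⁻³⁴ / 5.029 × 10⁻²² = 1.32 × 10⁻¹² m = 1320 fm.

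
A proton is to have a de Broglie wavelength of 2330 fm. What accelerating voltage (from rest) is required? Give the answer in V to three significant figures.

V = 151 V

p = h/λ = 6.626 × 10⁻³⁴ / 2.330 × 10⁻¹² = 2.844 × 10⁻²² kg·m/s.
KE = p²/(2m) = 2.417 × 10⁻¹⁷ J.
V = KE/e = 2.417 × 10⁻¹⁷ / (1.602 × 10⁻¹⁹) = 151 V.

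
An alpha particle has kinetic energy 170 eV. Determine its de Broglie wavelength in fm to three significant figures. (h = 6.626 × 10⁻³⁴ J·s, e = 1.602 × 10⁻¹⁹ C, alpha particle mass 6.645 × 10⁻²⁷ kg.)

λ = 1100 fm

KE = 170 eV = 2.723 × 10⁻¹⁷ J.
p = √(2mKE) = √(2 × 6.645 × 10⁻²⁷ × 2.723 × 10⁻¹⁷) = 6.016 × 10⁻²² kg·m/s.
λ = h/p = 6.626 × 10⁻³⁴ / 6.016 × 10⁻²² = 1.10 × 10⁻¹² m = 1100 fm.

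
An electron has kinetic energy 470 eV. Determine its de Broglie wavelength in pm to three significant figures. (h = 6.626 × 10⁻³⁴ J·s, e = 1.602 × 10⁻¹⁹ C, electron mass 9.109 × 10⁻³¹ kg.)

λ = 56.6 pm

KE = 470 eV = 7.529 × 10⁻¹⁷ J.
p = √(2mKE) = √(2 × 9.109 × 10⁻³¹ × 7.529 × 10⁻¹⁷) = 1.171 × 10⁻²³ kg·m/s.
λ = h/p = 6.626 × 10⁻³⁴ / 1.171 × 10⁻²³ = 5.66 × 10⁻¹¹ m = 56.6 pm.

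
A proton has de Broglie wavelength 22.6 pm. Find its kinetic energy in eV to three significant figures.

KE = 1.60 eV

p = h/λ = 6.626 × 10⁻³⁴ / 2.260 × 10⁻¹¹ = 2.932 × 10⁻²³ kg·m/s.
KE = p²/(2m) = (2.932 × 10⁻²³)² / (2 × 1.673 × 10⁻²⁷) = 2.569 × 10⁻¹⁹ J = 1.60 eV.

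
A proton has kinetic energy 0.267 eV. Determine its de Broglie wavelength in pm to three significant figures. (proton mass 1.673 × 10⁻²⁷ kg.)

KE = 0.267 eV = 4.277 × 10⁻²⁰ J.
p = √(2mKE) = √(2 × 1.673 × 10⁻²⁷ × 4.277 × 10⁻²⁰) = 1.196 × 10⁻²³ kg·m/s.
λ = h/p = 6.626 × 10⁻³⁴ / 1.196 × 10⁻²³ = 5.54 × 10⁻¹¹ m = 55.4 pm.

λ = 55.4 pm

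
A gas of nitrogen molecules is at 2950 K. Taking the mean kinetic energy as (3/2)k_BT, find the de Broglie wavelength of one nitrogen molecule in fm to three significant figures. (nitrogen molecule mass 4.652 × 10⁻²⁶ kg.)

KE = (3/2)k_BT = 1.5 × 1.381 × 10⁻²³ × 2950 = 6.111 × 10⁻²⁰ J.
p = √(2mKE) = √(2 × 4.652 × 10⁻²⁶ × 6.111 × 10⁻²⁰) = 7.540 × 10⁻²³ kg·m/s.
λ = h/p = 8.79 × 10⁻¹² m = 8790 fm.

λ = 8790 fm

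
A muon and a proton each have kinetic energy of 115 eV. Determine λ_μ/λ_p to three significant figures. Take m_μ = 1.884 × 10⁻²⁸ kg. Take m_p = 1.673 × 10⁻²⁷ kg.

At fixed KE, p = √(2mKE) so λ = h/p ∝ 1/√m.
λ_μ/λ_p = √(m_p/m_μ) = √(1.673 × 10⁻²⁷/1.884 × 10⁻²⁸) = √(8.880) = 2.98.

λ_μ/λ_p = 2.98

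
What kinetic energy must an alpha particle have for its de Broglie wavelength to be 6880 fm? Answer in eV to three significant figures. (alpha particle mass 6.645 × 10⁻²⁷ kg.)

KE = 4.36 eV

p = h/λ = 6.626 × 10⁻³⁴ / 6.880 × 10⁻¹² = 9.631 × 10⁻²³ kg·m/s.
KE = p²/(2m) = (9.631 × 10⁻²³)² / (2 × 6.645 × 10⁻²⁷) = 6.979 × 10⁻¹⁹ J = 4.36 eV.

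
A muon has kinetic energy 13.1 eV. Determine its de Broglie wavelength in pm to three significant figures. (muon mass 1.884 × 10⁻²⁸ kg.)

KE = 13.1 eV = 2.099 × 10⁻¹⁸ J.
p = √(2mKE) = √(2 × 1.884 × 10⁻²⁸ × 2.099 × 10⁻¹⁸) = 2.812 × 10⁻²³ kg·m/s.
λ = h/p = 6.626 × 10⁻³⁴ / 2.812 × 10⁻²³ = 2.36 × 10⁻¹¹ m = 23.6 pm.

λ = 23.6 pm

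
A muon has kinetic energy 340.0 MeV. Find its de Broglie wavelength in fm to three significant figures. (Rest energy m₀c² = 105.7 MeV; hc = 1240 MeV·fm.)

λ = 2.86 fm

Total energy E = KE + m₀c² = 340.0 + 105.7 = 445.7 MeV.
(pc)² = E² − (m₀c²)² = (445.7)² − (105.7)² = 1.875 × 10⁵ MeV², so pc = 433.0 MeV.
λ = hc/(pc) = 1240 MeV·fm / 433.0 MeV = 2.86 fm.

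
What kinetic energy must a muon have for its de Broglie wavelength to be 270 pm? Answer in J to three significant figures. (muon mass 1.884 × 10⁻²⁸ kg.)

p = h/λ = 6.626 × 10⁻³⁴ / 2.700 × 10⁻¹⁰ = 2.454 × 10⁻²⁴ kg·m/s.
KE = p²/(2m) = (2.454 × 10⁻²⁴)² / (2 × 1.884 × 10⁻²⁸) = 1.598 × 10⁻²⁰ J = 1.60 × 10⁻²⁰ J.

KE = 1.60 × 10⁻²⁰ J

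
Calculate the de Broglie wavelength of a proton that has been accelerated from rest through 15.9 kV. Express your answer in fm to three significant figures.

KE = eV = 1.602 × 10⁻¹⁹ × 1.590 × 10⁴ = 2.547 × 10⁻¹⁵ J.
p = √(2mKE) = √(2 × 1.673 × 10⁻²⁷ × 2.547 × 10⁻¹⁵) = 2.919 × 10⁻²¹ kg·m/s.
λ = h/p = 6.626 × 10⁻³⁴ / 2.919 × 10⁻²¹ = 2.27 × 10⁻¹³ m = 227 fm.

λ = 227 fm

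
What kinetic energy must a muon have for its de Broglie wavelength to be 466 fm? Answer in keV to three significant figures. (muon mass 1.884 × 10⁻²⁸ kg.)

p = h/λ = 6.626 × 10⁻³⁴ / 4.660 × 10⁻¹³ = 1.422 × 10⁻²¹ kg·m/s.
KE = p²/(2m) = (1.422 × 10⁻²¹)² / (2 × 1.884 × 10⁻²⁸) = 5.366 × 10⁻¹⁵ J = 33.5 keV.

KE = 33.5 keV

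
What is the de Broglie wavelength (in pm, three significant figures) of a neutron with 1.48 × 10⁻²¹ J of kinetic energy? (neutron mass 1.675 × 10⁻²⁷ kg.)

λ = 298 pm

p = √(2mKE) = √(2 × 1.675 × 10⁻²⁷ × 1.480 × 10⁻²¹) = 2.227 × 10⁻²⁴ kg·m/s.
λ = h/p = 6.626 × 10⁻³⁴ / 2.227 × 10⁻²⁴ = 2.98 × 10⁻¹⁰ m = 298 pm.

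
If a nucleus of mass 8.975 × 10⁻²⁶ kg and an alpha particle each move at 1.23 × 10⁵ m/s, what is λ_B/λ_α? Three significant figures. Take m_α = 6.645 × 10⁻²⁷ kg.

λ_B/λ_α = 0.0740

At fixed v, p = mv so λ = h/(mv) ∝ 1/m.
λ_B/λ_α = m_α/m_B = 6.645 × 10⁻²⁷/8.975 × 10⁻²⁶ = 0.0740.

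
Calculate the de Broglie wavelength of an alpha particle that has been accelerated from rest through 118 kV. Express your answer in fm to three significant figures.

KE = 2eV = 2 × 1.602 × 10⁻¹⁹ × 1.180 × 10⁵ = 3.781 × 10⁻¹⁴ J.
p = √(2mKE) = √(2 × 6.645 × 10⁻²⁷ × 3.781 × 10⁻¹⁴) = 2.242 × 10⁻²⁰ kg·m/s.
λ = h/p = 6.626 × 10⁻³⁴ / 2.242 × 10⁻²⁰ = 2.96 × 10⁻¹⁴ m = 29.6 fm.

λ = 29.6 fm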